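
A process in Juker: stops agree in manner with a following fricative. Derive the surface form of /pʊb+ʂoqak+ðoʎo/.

[pʊβʂoqaxðoʎo]

/b/ is a voiced bilabial stop. The following trigger /ʂ/ is a fricative, so /b/ must become a fricative as well.
A voiced bilabial fricative is [β], so the surface segment is [β].
At the second juncture, /k/ likewise becomes [x] adjacent to /ð/.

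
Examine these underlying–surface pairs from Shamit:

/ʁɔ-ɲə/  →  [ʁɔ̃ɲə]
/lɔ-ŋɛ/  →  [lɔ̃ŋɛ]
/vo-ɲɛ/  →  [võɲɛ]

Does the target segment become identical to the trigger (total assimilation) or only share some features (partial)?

The vowel /ɔ/ surfaces as nasalised [ɔ̃] next to the following nasal /ɲ/ — it has acquired the [+nasal] feature of its neighbour.
Likewise in the remaining data: /ɔ/ → [ɔ̃] before /ŋ/; /o/ → [õ] before /ɲ/ — each time a vowel is nasalised next to a following nasal.

partial assimilation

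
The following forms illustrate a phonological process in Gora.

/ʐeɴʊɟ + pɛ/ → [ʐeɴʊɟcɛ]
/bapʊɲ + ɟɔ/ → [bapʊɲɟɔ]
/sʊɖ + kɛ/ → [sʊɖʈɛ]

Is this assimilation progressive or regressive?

Comparing underlying and surface forms, /p/ → [c] is the alternation; the neighbouring /ɟ/ is constant.
/p/ is bilabial while /ɟ/ is palatal; the output [c] is palatal, matching the trigger — so the feature that spreads is place.
The same holds elsewhere in the data: /k/ → [ʈ] after /ɖ/ (velar → retroflex, matching retroflex) — only place changes, and always toward the preceding segment.
No alternation appears in [bapʊɲɟɔ]: there the adjacent consonants already agree in place (/ɟ/ and /ɲ/ are both palatal), so this form is consistent with the same rule.
The trigger is the preceding segment, so the direction is progressive (perseverative).

progressive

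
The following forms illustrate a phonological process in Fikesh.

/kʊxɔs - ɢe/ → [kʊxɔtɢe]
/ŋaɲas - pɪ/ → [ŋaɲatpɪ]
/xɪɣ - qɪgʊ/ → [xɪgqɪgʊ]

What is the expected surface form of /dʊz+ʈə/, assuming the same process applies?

[dʊdʈə]

The data show regressive manner assimilation: /s/ → [t] before /ɢ/; /s/ → [t] before /p/; /ɣ/ → [g] before /q/. In each pair only manner changes, matching the following consonant, while place and voice stay constant.
The rule targets /z/ (voiced alveolar fricative), which sits before the trigger /ʈ/ (stop).
The voiced alveolar stop is [d], so /z/ → [d].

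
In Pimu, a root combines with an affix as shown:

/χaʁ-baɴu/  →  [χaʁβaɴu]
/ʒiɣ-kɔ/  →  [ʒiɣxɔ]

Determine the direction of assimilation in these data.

The segment that alternates is /b/, which surfaces as [β] when adjacent to /ʁ/.
The change stop → fricative matches the manner of the preceding /ʁ/, identifying this as manner assimilation.
Checking the remaining alternation: /k/ → [x] after /ɣ/ (stop → fricative, matching a fricative) — only manner changes, and always toward the preceding segment.
The trigger is the preceding segment, so the direction is progressive (perseverative).

progressive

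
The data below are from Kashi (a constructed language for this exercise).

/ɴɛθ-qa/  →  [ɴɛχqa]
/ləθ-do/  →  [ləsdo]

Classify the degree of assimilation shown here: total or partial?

The segment that alternates is /θ/, which surfaces as [χ] when adjacent to /q/.
The change dental → uvular matches the place of the following /q/, identifying this as place assimilation.
Manner and voice are unchanged, so the assimilation is partial, not total.
The other alternating form patterns the same way: /θ/ → [s] before /d/ (dental → alveolar, matching alveolar) — only place changes, and always toward the following segment.

partial assimilation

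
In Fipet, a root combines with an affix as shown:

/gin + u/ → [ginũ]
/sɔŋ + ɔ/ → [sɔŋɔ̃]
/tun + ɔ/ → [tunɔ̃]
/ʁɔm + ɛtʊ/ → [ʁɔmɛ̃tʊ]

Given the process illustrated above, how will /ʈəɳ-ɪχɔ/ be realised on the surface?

[ʈəɳɪ̃χɔ]

The data show progressive nasality assimilation (vowel nasalisation): /u/ → [ũ] after /n/; /ɔ/ → [ɔ̃] after /ŋ/; /ɔ/ → [ɔ̃] after /n/; /ɛ/ → [ɛ̃] after /m/ — a vowel is nasalised by an immediately preceding nasal consonant.
/ɪ/ sits next to the nasal /ɳ/ and is therefore nasalised to [ɪ̃].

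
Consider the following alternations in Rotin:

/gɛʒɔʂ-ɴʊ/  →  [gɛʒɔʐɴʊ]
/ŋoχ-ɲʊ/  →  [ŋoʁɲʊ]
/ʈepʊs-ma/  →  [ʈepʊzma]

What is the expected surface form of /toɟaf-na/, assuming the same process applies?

[toɟavna]

The data show regressive voicing assimilation: /ʂ/ → [ʐ] before /ɴ/; /χ/ → [ʁ] before /ɲ/; /s/ → [z] before /m/. In each pair only voicing changes, matching the following consonant, while place and manner stay constant.
The rule targets /f/ (voiceless labiodental fricative), which sits before the trigger /n/ (voiced).
Changing only its voicing to voiced gives [v] — the voiced labiodental fricative.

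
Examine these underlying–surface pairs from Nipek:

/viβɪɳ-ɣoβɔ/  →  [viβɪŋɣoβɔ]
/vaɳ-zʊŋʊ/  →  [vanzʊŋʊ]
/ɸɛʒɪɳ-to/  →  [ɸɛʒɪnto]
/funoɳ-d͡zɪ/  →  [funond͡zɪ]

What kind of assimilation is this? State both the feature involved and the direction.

regressive place assimilation

The segment that alternates is /ɳ/, which surfaces as [ŋ] when adjacent to /ɣ/.
The change retroflex → velar matches the place of the following /ɣ/, identifying this as place assimilation.
Manner and voice are unchanged, so the assimilation is partial, not total.
The same holds elsewhere in the data: /ɳ/ → [n] before /z/ (retroflex → alveolar, matching alveolar); /ɳ/ → [n] before /t/ (retroflex → alveolar, matching alveolar); /ɳ/ → [n] before /d͡z/ (retroflex → alveolar, matching alveolar) — only place changes, and always toward the following segment.
The trigger is the following segment, so the direction is regressive (anticipatory).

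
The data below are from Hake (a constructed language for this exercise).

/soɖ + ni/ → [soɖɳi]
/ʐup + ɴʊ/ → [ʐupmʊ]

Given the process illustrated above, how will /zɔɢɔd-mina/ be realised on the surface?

The data show progressive place assimilation: /n/ → [ɳ] after /ɖ/; /ɴ/ → [m] after /p/. In each pair only place changes, matching the preceding consonant, while manner and voice stay constant.
The rule targets /m/ (voiced bilabial nasal), which sits after the trigger /d/ (alveolar).
The voiced alveolar nasal is [n], so /m/ → [n].

[zɔɢɔdnina]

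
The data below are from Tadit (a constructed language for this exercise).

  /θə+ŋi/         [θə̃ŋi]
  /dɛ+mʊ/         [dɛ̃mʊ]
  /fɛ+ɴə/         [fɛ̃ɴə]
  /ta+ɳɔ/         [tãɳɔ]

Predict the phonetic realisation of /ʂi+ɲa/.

The data show regressive nasality assimilation (vowel nasalisation): /ə/ → [ə̃] before /ŋ/; /ɛ/ → [ɛ̃] before /m/; /ɛ/ → [ɛ̃] before /ɴ/; /a/ → [ã] before /ɳ/ — a vowel is nasalised by an immediately following nasal consonant.
/i/ sits next to the nasal /ɲ/ and is therefore nasalised to [ĩ].

[ʂĩɲa]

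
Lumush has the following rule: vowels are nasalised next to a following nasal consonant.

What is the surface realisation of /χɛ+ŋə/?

The vowel /ɛ/ is adjacent to the following nasal /ŋ/, so it acquires [+nasal] and surfaces as [ɛ̃].

[χɛ̃ŋə]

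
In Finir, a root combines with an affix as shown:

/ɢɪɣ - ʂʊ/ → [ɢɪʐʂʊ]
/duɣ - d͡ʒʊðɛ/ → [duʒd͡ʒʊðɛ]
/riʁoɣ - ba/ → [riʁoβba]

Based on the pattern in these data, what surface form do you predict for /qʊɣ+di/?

[qʊzdi]

The data show regressive place assimilation: /ɣ/ → [ʐ] before /ʂ/; /ɣ/ → [ʒ] before /d͡ʒ/; /ɣ/ → [β] before /b/. In each pair only place changes, matching the following consonant, while manner and voice stay constant.
The rule targets /ɣ/ (voiced velar fricative), which sits before the trigger /d/ (alveolar).
Changing only its place to alveolar gives [z] — the voiced alveolar fricative.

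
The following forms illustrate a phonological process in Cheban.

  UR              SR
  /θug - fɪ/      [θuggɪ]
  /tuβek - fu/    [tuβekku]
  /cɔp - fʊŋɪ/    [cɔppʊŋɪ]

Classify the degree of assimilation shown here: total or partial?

total assimilation

Underlying /f/ is realised as [g] next to /g/; /g/ itself does not change.
The output [g] is identical to the trigger /g/ — every feature (place, manner, voicing) has been copied — so this is total assimilation.
The other forms behave the same way: /f/ → [k] after /k/; /f/ → [p] after /p/ — in each case the output is a copy of the preceding consonant.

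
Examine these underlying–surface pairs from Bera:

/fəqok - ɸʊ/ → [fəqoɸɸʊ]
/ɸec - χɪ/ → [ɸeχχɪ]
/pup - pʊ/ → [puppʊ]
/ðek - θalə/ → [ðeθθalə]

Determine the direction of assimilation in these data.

Underlying /k/ is realised as [ɸ] next to /ɸ/; /ɸ/ itself does not change.
The output [ɸ] is identical to the trigger /ɸ/ — every feature (place, manner, voicing) has been copied — so this is total assimilation.
The other forms behave the same way: /c/ → [χ] before /χ/; /k/ → [θ] before /θ/ — in each case the output is a copy of the following consonant.
In [puppʊ] the two consonants at the boundary are already identical (/p/ + /p/), so the rule applies vacuously and nothing changes.
The trigger is the following segment, so the direction is regressive (anticipatory).

regressive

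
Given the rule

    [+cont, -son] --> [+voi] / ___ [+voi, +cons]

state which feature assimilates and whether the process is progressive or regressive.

The target ([+cont, -son], fricatives) acquires [+voi] next to a voiced consonant ([+voi, +cons]) — it takes on the voicing of its neighbour, so the feature that spreads is voicing.
Since the environment is written after the underscore, the trigger follows the target; the direction is regressive.

regressive voicing assimilation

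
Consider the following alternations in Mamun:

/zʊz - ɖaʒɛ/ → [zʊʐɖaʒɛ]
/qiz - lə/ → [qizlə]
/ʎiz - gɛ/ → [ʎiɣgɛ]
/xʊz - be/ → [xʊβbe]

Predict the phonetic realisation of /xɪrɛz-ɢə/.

The data show regressive place assimilation: /z/ → [ʐ] before /ɖ/; /z/ → [ɣ] before /g/; /z/ → [β] before /b/. In each pair only place changes, matching the following consonant, while manner and voice stay constant.
Nothing changes in [qizlə]: there the adjacent consonants already agree in place (/z/ and /l/ are both alveolar), so this form is consistent with the same rule.
/z/ is a voiced alveolar fricative. The following trigger /ɢ/ is uvular, so /z/ must become uvular as well.
The voiced uvular fricative is [ʁ], so /z/ → [ʁ].

[xɪrɛʁɢə]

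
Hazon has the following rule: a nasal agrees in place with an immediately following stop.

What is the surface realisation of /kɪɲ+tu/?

[kɪntu]

/ɲ/ is a voiced palatal nasal. The following trigger /t/ is alveolar, so /ɲ/ must become alveolar as well.
The voiced alveolar nasal is [n], so /ɲ/ → [n].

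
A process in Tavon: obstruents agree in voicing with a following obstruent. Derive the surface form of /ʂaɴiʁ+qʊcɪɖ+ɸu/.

The rule targets /ʁ/ (voiced uvular fricative), which sits before the trigger /q/ (voiceless).
Changing only its voicing to voiceless gives [χ] — the voiceless uvular fricative.
At the second juncture, /ɖ/ likewise becomes [ʈ] adjacent to /ɸ/.

[ʂaɴiχqʊcɪʈɸu]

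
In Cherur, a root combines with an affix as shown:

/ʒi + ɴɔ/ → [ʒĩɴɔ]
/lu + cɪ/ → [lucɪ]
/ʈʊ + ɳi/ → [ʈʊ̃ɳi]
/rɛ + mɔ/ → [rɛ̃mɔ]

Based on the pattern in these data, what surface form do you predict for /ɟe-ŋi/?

[ɟẽŋi]

The data show regressive nasality assimilation (vowel nasalisation): /i/ → [ĩ] before /ɴ/; /ʊ/ → [ʊ̃] before /ɳ/; /ɛ/ → [ɛ̃] before /m/ — a vowel is nasalised by an immediately following nasal consonant.
No change occurs in [lucɪ] because the vowel at the boundary is adjacent to an oral consonant, not a nasal (/u/ next to /c/).
/e/ sits next to the nasal /ŋ/ and is therefore nasalised to [ẽ].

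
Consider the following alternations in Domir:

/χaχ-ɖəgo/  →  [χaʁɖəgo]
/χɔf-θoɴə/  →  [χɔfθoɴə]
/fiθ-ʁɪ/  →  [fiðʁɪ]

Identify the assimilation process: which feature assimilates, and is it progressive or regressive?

The segment that alternates is /χ/, which surfaces as [ʁ] when adjacent to /ɖ/.
/χ/ is voiceless while /ɖ/ is voiced; the output [ʁ] is voiced, matching the trigger — so the feature that spreads is voicing.
Place and manner are unchanged, so the assimilation is partial, not total.
The other alternating form patterns the same way: /θ/ → [ð] before /ʁ/ (voiceless → voiced, matching voiced) — only voicing changes, and always toward the following segment.
Nothing changes in [χɔfθoɴə]: there the adjacent consonants already agree in voicing (/f/ and /θ/ are both voiceless), so this form is consistent with the same rule.
Since the segment that changes precedes the conditioning segment, the assimilation is regressive.

regressive voicing assimilation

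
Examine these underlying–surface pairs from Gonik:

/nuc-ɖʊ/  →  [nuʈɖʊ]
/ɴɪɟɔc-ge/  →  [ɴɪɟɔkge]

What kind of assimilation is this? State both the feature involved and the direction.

regressive place assimilation

Underlying /c/ is realised as [ʈ] next to /ɖ/; /ɖ/ itself does not change.
The change palatal → retroflex matches the place of the following /ɖ/, identifying this as place assimilation.
Manner and voice are unchanged, so the assimilation is partial, not total.
The other alternating form patterns the same way: /c/ → [k] before /g/ (palatal → velar, matching velar) — only place changes, and always toward the following segment.
The trigger is the following segment, so the direction is regressive (anticipatory).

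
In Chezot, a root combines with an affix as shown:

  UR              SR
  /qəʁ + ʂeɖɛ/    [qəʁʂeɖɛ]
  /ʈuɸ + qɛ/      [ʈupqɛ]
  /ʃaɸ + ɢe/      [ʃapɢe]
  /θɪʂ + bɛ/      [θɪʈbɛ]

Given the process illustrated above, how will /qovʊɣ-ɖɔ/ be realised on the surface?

The data show regressive manner assimilation: /ɸ/ → [p] before /q/; /ɸ/ → [p] before /ɢ/; /ʂ/ → [ʈ] before /b/. In each pair only manner changes, matching the following consonant, while place and voice stay constant.
No alternation appears in [qəʁʂeɖɛ]: there the adjacent consonants already agree in manner (/ʁ/ and /ʂ/ are both fricatives), so this form is consistent with the same rule.
/ɣ/ is a voiced velar fricative. The following trigger /ɖ/ is a stop, so /ɣ/ must become a stop as well.
A voiced velar stop is [g], so the surface segment is [g].

[qovʊgɖɔ]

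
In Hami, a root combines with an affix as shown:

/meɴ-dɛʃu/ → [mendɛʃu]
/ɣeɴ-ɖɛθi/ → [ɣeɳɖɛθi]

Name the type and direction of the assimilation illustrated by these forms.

regressive place assimilation

The segment that alternates is /ɴ/, which surfaces as [n] when adjacent to /d/.
/ɴ/ is uvular while /d/ is alveolar; the output [n] is alveolar, matching the trigger — so the feature that spreads is place.
Manner and voice are unchanged, so the assimilation is partial, not total.
The other alternating form patterns the same way: /ɴ/ → [ɳ] before /ɖ/ (uvular → retroflex, matching retroflex) — only place changes, and always toward the following segment.
The trigger is the following segment, so the direction is regressive (anticipatory).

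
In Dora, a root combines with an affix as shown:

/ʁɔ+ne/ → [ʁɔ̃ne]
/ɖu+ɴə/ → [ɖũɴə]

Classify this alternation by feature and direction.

regressive nasality assimilation (vowel nasalisation)

The vowel /ɔ/ surfaces as nasalised [ɔ̃] next to the following nasal /n/ — it has acquired the [+nasal] feature of its neighbour.
Likewise in the remaining data: /u/ → [ũ] before /ɴ/ — each time a vowel is nasalised next to a following nasal.
Because the conditioning nasal is to the right of the vowel that changes, the process is regressive (anticipatory).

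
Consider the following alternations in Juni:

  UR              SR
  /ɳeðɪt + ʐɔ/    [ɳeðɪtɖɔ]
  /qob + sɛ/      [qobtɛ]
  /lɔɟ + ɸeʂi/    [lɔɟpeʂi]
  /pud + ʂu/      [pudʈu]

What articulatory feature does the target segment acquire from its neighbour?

Underlying /ʐ/ is realised as [ɖ] next to /t/; /t/ itself does not change.
The change fricative → stop matches the manner of the preceding /t/, identifying this as manner assimilation.
Checking the remaining alternations: /s/ → [t] after /b/ (fricative → stop, matching a stop); /ɸ/ → [p] after /ɟ/ (fricative → stop, matching a stop); /ʂ/ → [ʈ] after /d/ (fricative → stop, matching a stop) — only manner changes, and always toward the preceding segment.

manner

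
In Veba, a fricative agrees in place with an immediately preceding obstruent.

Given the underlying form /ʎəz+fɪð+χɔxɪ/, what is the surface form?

The rule targets /f/ (voiceless labiodental fricative), which sits after the trigger /z/ (alveolar).
A voiceless alveolar fricative is [s], so the surface segment is [s].
At the second juncture, /χ/ likewise becomes [θ] adjacent to /ð/.

[ʎəzsɪðθɔxɪ]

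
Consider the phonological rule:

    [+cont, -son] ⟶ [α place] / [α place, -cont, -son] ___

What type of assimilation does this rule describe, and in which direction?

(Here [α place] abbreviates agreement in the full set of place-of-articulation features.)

The rule copies the place features (abbreviated [place]) from the environment onto the target, so the assimilating feature is place.
The conditioning segment sits to the left of the focus bar, meaning the trigger precedes the segment that changes — progressive assimilation.

progressive place assimilation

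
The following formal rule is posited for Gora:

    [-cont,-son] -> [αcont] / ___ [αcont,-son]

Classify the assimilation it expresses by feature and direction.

regressive manner assimilation

The shared variable α links the value of [cont] on the target to that of the neighbouring obstruent. [cont] distinguishes stops from fricatives — a manner-of-articulation feature — so this is manner assimilation.
Since the environment is written after the underscore, the trigger follows the target; the direction is regressive.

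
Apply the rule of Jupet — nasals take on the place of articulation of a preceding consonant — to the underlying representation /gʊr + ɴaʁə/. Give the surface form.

/ɴ/ is a voiced uvular nasal. The preceding trigger /r/ is alveolar, so /ɴ/ must become alveolar as well.
The voiced alveolar nasal is [n], so /ɴ/ → [n].

[gʊrnaʁə]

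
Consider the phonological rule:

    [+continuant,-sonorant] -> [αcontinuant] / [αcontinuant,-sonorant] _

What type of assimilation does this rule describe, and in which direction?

The rule copies [continuant] (continuancy) from the environment onto the target fricatives; since [±continuant] encodes the stop/fricative manner contrast, the assimilating dimension is manner.
The conditioning segment sits to the left of the focus bar, meaning the trigger precedes the segment that changes — progressive assimilation.

progressive manner assimilation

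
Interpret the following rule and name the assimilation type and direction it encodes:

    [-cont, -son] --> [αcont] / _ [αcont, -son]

The rule copies [cont] (continuancy) from the environment onto the target stops; since [±cont] encodes the stop/fricative manner contrast, the assimilating dimension is manner.
Since the environment is written after the underscore, the trigger follows the target; the direction is regressive.

regressive manner assimilation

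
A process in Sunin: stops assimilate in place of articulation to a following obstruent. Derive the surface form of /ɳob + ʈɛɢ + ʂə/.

[ɳoɖʈɛɖʂə]

/b/ is a voiced bilabial stop. The following trigger /ʈ/ is retroflex, so /b/ must become retroflex as well.
The voiced retroflex stop is [ɖ], so /b/ → [ɖ].
The same rule applies at the second boundary: /ɢ/ → [ɖ] next to /ʂ/.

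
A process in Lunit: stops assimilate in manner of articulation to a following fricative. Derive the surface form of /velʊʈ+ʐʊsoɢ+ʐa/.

/ʈ/ is a voiceless retroflex stop. The following trigger /ʐ/ is a fricative, so /ʈ/ must become a fricative as well.
Changing only its manner to fricative gives [ʂ] — the voiceless retroflex fricative.
At the second juncture, /ɢ/ likewise becomes [ʁ] adjacent to /ʐ/.

[velʊʂʐʊsoʁʐa]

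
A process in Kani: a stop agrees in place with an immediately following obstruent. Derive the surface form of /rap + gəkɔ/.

[rakgəkɔ]

/p/ is a voiceless bilabial stop. The following trigger /g/ is velar, so /p/ must become velar as well.
A voiceless velar stop is [k], so the surface segment is [k].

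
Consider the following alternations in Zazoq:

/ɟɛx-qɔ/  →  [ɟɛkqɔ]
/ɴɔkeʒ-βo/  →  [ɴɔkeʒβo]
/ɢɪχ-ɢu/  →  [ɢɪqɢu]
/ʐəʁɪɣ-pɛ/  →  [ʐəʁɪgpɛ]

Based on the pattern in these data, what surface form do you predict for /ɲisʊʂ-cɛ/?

The data show regressive manner assimilation: /x/ → [k] before /q/; /χ/ → [q] before /ɢ/; /ɣ/ → [g] before /p/. In each pair only manner changes, matching the following consonant, while place and voice stay constant.
No alternation appears in [ɴɔkeʒβo]: there the adjacent consonants already agree in manner (/ʒ/ and /β/ are both fricatives), so this form is consistent with the same rule.
/ʂ/ is a voiceless retroflex fricative. The following trigger /c/ is a stop, so /ʂ/ must become a stop as well.
A voiceless retroflex stop is [ʈ], so the surface segment is [ʈ].

[ɲisʊʈcɛ]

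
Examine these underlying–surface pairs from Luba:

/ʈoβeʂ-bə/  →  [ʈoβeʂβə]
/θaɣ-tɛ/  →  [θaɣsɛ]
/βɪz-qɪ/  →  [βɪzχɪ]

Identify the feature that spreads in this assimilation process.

The segment that alternates is /b/, which surfaces as [β] when adjacent to /ʂ/.
/b/ is a stop while /ʂ/ is a fricative; the output [β] is a fricative, matching the trigger — so the feature that spreads is manner.
The other alternating forms pattern the same way: /t/ → [s] after /ɣ/ (stop → fricative, matching a fricative); /q/ → [χ] after /z/ (stop → fricative, matching a fricative) — only manner changes, and always toward the preceding segment.

manner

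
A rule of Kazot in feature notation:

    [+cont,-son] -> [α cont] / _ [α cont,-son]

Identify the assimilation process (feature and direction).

The shared variable α links the value of [cont] on the target to that of the neighbouring obstruent. [cont] distinguishes stops from fricatives — a manner-of-articulation feature — so this is manner assimilation.
Since the environment is written after the underscore, the trigger follows the target; the direction is regressive.

regressive manner assimilation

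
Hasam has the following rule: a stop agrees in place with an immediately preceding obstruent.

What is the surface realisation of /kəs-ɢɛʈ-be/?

The rule targets /ɢ/ (voiced uvular stop), which sits after the trigger /s/ (alveolar).
The voiced alveolar stop is [d], so /ɢ/ → [d].
The same rule applies at the second boundary: /b/ → [ɖ] next to /ʈ/.

[kəsdɛʈɖe]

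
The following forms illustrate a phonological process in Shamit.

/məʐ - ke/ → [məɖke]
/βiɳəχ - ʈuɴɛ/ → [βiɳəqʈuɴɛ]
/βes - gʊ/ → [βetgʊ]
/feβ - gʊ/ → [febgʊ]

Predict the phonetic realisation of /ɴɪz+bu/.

[ɴɪdbu]

The data show regressive manner assimilation: /ʐ/ → [ɖ] before /k/; /χ/ → [q] before /ʈ/; /s/ → [t] before /g/; /β/ → [b] before /g/. In each pair only manner changes, matching the following consonant, while place and voice stay constant.
The rule targets /z/ (voiced alveolar fricative), which sits before the trigger /b/ (stop).
A voiced alveolar stop is [d], so the surface segment is [d].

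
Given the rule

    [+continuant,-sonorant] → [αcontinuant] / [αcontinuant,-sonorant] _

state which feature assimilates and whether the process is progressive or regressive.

The shared variable α links the value of [continuant] on the target to that of the neighbouring obstruent. [continuant] distinguishes stops from fricatives — a manner-of-articulation feature — so this is manner assimilation.
Since the environment is written before the underscore, the trigger precedes the target; the direction is progressive.

progressive manner assimilation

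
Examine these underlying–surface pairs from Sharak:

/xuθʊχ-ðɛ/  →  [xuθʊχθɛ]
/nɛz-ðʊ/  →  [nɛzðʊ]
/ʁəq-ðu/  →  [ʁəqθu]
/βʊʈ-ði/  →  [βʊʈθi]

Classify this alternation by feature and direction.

progressive voicing assimilation

The segment that alternates is /ð/, which surfaces as [θ] when adjacent to /χ/.
The change voiced → voiceless matches the voicing of the preceding /χ/, identifying this as voicing assimilation.
Place and manner are unchanged, so the assimilation is partial, not total.
Checking the remaining alternations: /ð/ → [θ] after /q/ (voiced → voiceless, matching voiceless); /ð/ → [θ] after /ʈ/ (voiced → voiceless, matching voiceless) — only voicing changes, and always toward the preceding segment.
Nothing changes in [nɛzðʊ]: there the adjacent consonants already agree in voicing (/ð/ and /z/ are both voiced), so this form is consistent with the same rule.
The trigger is the preceding segment, so the direction is progressive (perseverative).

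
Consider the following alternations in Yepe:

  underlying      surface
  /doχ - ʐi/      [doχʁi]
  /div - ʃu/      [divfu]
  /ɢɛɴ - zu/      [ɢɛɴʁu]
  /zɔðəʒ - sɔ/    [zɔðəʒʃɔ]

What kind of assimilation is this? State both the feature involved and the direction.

progressive place assimilation

The segment that alternates is /ʐ/, which surfaces as [ʁ] when adjacent to /χ/.
The change retroflex → uvular matches the place of the preceding /χ/, identifying this as place assimilation.
Manner and voice are unchanged, so the assimilation is partial, not total.
The same holds elsewhere in the data: /ʃ/ → [f] after /v/ (postalveolar → labiodental, matching labiodental); /z/ → [ʁ] after /ɴ/ (alveolar → uvular, matching uvular); /s/ → [ʃ] after /ʒ/ (alveolar → postalveolar, matching postalveolar) — only place changes, and always toward the preceding segment.
The trigger is the preceding segment, so the direction is progressive (perseverative).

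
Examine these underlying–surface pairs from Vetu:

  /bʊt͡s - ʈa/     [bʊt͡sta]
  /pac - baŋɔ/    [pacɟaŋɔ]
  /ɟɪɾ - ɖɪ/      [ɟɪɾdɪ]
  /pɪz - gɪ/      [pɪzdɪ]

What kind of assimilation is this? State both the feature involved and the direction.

progressive place assimilation

The segment that alternates is /ʈ/, which surfaces as [t] when adjacent to /t͡s/.
/ʈ/ is retroflex while /t͡s/ is alveolar; the output [t] is alveolar, matching the trigger — so the feature that spreads is place.
Manner and voice are unchanged, so the assimilation is partial, not total.
Checking the remaining alternations: /b/ → [ɟ] after /c/ (bilabial → palatal, matching palatal); /ɖ/ → [d] after /ɾ/ (retroflex → alveolar, matching alveolar); /g/ → [d] after /z/ (velar → alveolar, matching alveolar) — only place changes, and always toward the preceding segment.
The trigger is the preceding segment, so the direction is progressive (perseverative).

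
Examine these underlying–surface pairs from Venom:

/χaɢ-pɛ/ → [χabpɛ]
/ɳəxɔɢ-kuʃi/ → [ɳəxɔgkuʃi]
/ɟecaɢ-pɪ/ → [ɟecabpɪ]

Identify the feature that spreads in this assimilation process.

place

The segment that alternates is /ɢ/, which surfaces as [b] when adjacent to /p/.
/ɢ/ is uvular while /p/ is bilabial; the output [b] is bilabial, matching the trigger — so the feature that spreads is place.
The same holds elsewhere in the data: /ɢ/ → [g] before /k/ (uvular → velar, matching velar) — only place changes, and always toward the following segment.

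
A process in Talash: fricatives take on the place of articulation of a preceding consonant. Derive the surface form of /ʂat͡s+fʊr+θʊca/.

[ʂat͡ssʊrsʊca]

/f/ is a voiceless labiodental fricative. The preceding trigger /t͡s/ is alveolar, so /f/ must become alveolar as well.
The voiceless alveolar fricative is [s], so /f/ → [s].
At the second juncture, /θ/ likewise becomes [s] adjacent to /r/.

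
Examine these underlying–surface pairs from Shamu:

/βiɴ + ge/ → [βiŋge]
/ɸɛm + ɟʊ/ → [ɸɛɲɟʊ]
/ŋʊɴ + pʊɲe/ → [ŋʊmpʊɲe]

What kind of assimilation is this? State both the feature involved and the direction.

regressive place assimilation

Comparing underlying and surface forms, /ɴ/ → [ŋ] is the alternation; the neighbouring /g/ is constant.
/ɴ/ is uvular while /g/ is velar; the output [ŋ] is velar, matching the trigger — so the feature that spreads is place.
Manner and voice are unchanged, so the assimilation is partial, not total.
The other alternating forms pattern the same way: /m/ → [ɲ] before /ɟ/ (bilabial → palatal, matching palatal); /ɴ/ → [m] before /p/ (uvular → bilabial, matching bilabial) — only place changes, and always toward the following segment.
Since the segment that changes precedes the conditioning segment, the assimilation is regressive.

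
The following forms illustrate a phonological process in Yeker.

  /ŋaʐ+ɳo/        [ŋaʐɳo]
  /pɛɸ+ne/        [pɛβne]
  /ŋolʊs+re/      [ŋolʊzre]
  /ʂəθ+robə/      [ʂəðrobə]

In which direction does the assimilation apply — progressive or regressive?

regressive

The segment that alternates is /ɸ/, which surfaces as [β] when adjacent to /n/.
/ɸ/ is voiceless while /n/ is voiced; the output [β] is voiced, matching the trigger — so the feature that spreads is voicing.
The same holds elsewhere in the data: /s/ → [z] before /r/ (voiceless → voiced, matching voiced); /θ/ → [ð] before /r/ (voiceless → voiced, matching voiced) — only voicing changes, and always toward the following segment.
No alternation appears in [ŋaʐɳo]: there the adjacent consonants already agree in voicing (/ʐ/ and /ɳ/ are both voiced), so this form is consistent with the same rule.
Since the segment that changes precedes the conditioning segment, the assimilation is regressive.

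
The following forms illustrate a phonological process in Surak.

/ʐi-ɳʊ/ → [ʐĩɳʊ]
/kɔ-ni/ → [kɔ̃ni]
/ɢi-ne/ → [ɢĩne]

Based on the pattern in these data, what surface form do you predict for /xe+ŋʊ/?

[xẽŋʊ]

The data show regressive nasality assimilation (vowel nasalisation): /i/ → [ĩ] before /ɳ/; /ɔ/ → [ɔ̃] before /n/; /i/ → [ĩ] before /n/ — a vowel is nasalised by an immediately following nasal consonant.
/e/ sits next to the nasal /ŋ/ and is therefore nasalised to [ẽ].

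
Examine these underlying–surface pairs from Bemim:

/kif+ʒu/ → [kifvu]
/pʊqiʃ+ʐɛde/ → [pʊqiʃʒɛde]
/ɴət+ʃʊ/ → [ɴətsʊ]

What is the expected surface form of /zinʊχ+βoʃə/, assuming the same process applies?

[zinʊχʁoʃə]

The data show progressive place assimilation: /ʒ/ → [v] after /f/; /ʐ/ → [ʒ] after /ʃ/; /ʃ/ → [s] after /t/. In each pair only place changes, matching the preceding consonant, while manner and voice stay constant.
The rule targets /β/ (voiced bilabial fricative), which sits after the trigger /χ/ (uvular).
The voiced uvular fricative is [ʁ], so /β/ → [ʁ].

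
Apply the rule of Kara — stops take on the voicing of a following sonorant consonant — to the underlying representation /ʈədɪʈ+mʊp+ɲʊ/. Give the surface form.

/ʈ/ is a voiceless retroflex stop. The following trigger /m/ is voiced, so /ʈ/ must become voiced as well.
Changing only its voicing to voiced gives [ɖ] — the voiced retroflex stop.
At the second juncture, /p/ likewise becomes [b] adjacent to /ɲ/.

[ʈədɪɖmʊbɲʊ]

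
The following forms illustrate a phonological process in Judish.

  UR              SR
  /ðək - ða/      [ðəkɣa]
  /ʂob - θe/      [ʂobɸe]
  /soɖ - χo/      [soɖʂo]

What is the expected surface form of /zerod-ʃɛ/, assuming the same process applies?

[zerodsɛ]

The data show progressive place assimilation: /ð/ → [ɣ] after /k/; /θ/ → [ɸ] after /b/; /χ/ → [ʂ] after /ɖ/. In each pair only place changes, matching the preceding consonant, while manner and voice stay constant.
/ʃ/ is a voiceless postalveolar fricative. The preceding trigger /d/ is alveolar, so /ʃ/ must become alveolar as well.
Changing only its place to alveolar gives [s] — the voiceless alveolar fricative.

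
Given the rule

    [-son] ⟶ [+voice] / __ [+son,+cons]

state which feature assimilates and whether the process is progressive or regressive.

regressive voicing assimilation

The target ([-son], obstruents) acquires [+voice] next to a sonorant consonant ([+son,+cons]) — it takes on the voicing of its neighbour, so the feature that spreads is voicing.
Since the environment is written after the underscore, the trigger follows the target; the direction is regressive.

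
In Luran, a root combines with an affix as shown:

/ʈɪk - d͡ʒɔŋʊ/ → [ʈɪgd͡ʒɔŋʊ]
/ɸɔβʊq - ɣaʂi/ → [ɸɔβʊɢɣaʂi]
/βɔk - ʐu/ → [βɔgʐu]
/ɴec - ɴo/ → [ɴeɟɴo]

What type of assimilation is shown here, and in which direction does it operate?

regressive voicing assimilation

Comparing underlying and surface forms, /k/ → [g] is the alternation; the neighbouring /d͡ʒ/ is constant.
/k/ is voiceless while /d͡ʒ/ is voiced; the output [g] is voiced, matching the trigger — so the feature that spreads is voicing.
Place and manner are unchanged, so the assimilation is partial, not total.
Checking the remaining alternations: /q/ → [ɢ] before /ɣ/ (voiceless → voiced, matching voiced); /k/ → [g] before /ʐ/ (voiceless → voiced, matching voiced); /c/ → [ɟ] before /ɴ/ (voiceless → voiced, matching voiced) — only voicing changes, and always toward the following segment.
The trigger is the following segment, so the direction is regressive (anticipatory).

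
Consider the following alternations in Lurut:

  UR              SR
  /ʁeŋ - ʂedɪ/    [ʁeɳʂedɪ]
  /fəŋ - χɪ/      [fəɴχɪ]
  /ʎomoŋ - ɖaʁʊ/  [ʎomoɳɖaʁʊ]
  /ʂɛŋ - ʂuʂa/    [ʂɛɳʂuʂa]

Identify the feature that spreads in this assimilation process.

place

The segment that alternates is /ŋ/, which surfaces as [ɳ] when adjacent to /ʂ/.
/ŋ/ is velar while /ʂ/ is retroflex; the output [ɳ] is retroflex, matching the trigger — so the feature that spreads is place.
The same holds elsewhere in the data: /ŋ/ → [ɴ] before /χ/ (velar → uvular, matching uvular); /ŋ/ → [ɳ] before /ɖ/ (velar → retroflex, matching retroflex) — only place changes, and always toward the following segment.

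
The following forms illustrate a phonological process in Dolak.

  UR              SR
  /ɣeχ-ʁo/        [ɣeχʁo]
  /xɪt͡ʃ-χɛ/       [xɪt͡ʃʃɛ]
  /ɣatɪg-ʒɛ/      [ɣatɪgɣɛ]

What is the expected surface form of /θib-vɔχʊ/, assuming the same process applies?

The data show progressive place assimilation: /χ/ → [ʃ] after /t͡ʃ/; /ʒ/ → [ɣ] after /g/. In each pair only place changes, matching the preceding consonant, while manner and voice stay constant.
Nothing changes in [ɣeχʁo]: there the adjacent consonants already agree in place (/ʁ/ and /χ/ are both uvular), so this form is consistent with the same rule.
The rule targets /v/ (voiced labiodental fricative), which sits after the trigger /b/ (bilabial).
A voiced bilabial fricative is [β], so the surface segment is [β].

[θibβɔχʊ]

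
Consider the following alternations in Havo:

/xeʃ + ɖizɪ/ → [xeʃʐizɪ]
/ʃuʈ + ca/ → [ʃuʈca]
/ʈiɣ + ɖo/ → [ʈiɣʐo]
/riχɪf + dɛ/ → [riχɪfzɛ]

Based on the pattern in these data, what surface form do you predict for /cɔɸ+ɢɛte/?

The data show progressive manner assimilation: /ɖ/ → [ʐ] after /ʃ/; /ɖ/ → [ʐ] after /ɣ/; /d/ → [z] after /f/. In each pair only manner changes, matching the preceding consonant, while place and voice stay constant.
Nothing changes in [ʃuʈca]: there the adjacent consonants already agree in manner (/c/ and /ʈ/ are both stops), so this form is consistent with the same rule.
/ɢ/ is a voiced uvular stop. The preceding trigger /ɸ/ is a fricative, so /ɢ/ must become a fricative as well.
A voiced uvular fricative is [ʁ], so the surface segment is [ʁ].

[cɔɸʁɛte]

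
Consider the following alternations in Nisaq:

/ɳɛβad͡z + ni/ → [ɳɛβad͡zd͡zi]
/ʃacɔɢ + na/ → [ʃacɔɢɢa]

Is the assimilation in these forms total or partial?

The segment that alternates is /n/, which surfaces as [ɢ] when adjacent to /ɢ/.
The output [ɢ] is identical to the trigger /ɢ/ — every feature (place, manner, voicing) has been copied — so this is total assimilation.
The remaining alternation confirms this: /n/ → [d͡z] after /d͡z/ — in each case the output is a copy of the preceding consonant.

total assimilation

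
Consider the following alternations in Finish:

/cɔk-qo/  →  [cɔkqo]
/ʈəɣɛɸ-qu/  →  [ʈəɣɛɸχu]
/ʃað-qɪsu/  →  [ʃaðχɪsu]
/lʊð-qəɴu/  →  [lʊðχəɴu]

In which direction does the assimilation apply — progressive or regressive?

Underlying /q/ is realised as [χ] next to /ɸ/; /ɸ/ itself does not change.
The change stop → fricative matches the manner of the preceding /ɸ/, identifying this as manner assimilation.
Checking the remaining alternation: /q/ → [χ] after /ð/ (stop → fricative, matching a fricative) — only manner changes, and always toward the preceding segment.
No alternation appears in [cɔkqo]: there the adjacent consonants already agree in manner (/q/ and /k/ are both stops), so this form is consistent with the same rule.
Since the segment that changes follows the conditioning segment, the assimilation is progressive.

progressive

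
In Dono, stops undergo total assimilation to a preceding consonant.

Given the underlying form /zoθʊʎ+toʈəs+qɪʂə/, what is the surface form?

[zoθʊʎʎoʈəssɪʂə]

/t/ is the segment targeted by the rule; it sits immediately after /ʎ/, so it assimilates completely and surfaces as [ʎ].
The same rule applies at the second boundary: /q/ → [s] next to /s/.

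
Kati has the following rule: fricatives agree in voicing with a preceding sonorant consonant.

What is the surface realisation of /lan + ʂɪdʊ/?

[lanʐɪdʊ]

The rule targets /ʂ/ (voiceless retroflex fricative), which sits after the trigger /n/ (voiced).
The voiced retroflex fricative is [ʐ], so /ʂ/ → [ʐ].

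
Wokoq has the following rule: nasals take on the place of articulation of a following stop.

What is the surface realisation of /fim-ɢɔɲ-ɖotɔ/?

The rule targets /m/ (voiced bilabial nasal), which sits before the trigger /ɢ/ (uvular).
A voiced uvular nasal is [ɴ], so the surface segment is [ɴ].
The same rule applies at the second boundary: /ɲ/ → [ɳ] next to /ɖ/.

[fiɴɢɔɳɖotɔ]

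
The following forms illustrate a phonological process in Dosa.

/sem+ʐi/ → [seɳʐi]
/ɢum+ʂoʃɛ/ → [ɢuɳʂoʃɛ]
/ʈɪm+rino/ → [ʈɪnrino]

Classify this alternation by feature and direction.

Comparing underlying and surface forms, /m/ → [ɳ] is the alternation; the neighbouring /ʐ/ is constant.
/m/ is bilabial while /ʐ/ is retroflex; the output [ɳ] is retroflex, matching the trigger — so the feature that spreads is place.
Manner and voice are unchanged, so the assimilation is partial, not total.
The other alternating forms pattern the same way: /m/ → [ɳ] before /ʂ/ (bilabial → retroflex, matching retroflex); /m/ → [n] before /r/ (bilabial → alveolar, matching alveolar) — only place changes, and always toward the following segment.
The trigger is the following segment, so the direction is regressive (anticipatory).

regressive place assimilation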